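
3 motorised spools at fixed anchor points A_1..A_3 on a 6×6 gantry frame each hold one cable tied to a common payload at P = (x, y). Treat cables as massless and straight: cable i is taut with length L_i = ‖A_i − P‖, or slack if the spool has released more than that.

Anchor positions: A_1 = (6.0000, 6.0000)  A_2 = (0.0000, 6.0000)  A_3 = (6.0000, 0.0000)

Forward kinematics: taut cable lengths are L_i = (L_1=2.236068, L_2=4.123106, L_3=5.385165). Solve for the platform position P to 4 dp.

each cable: (A_i−P)·(A_i−P) = L_i²; let k_i = ‖A_i‖²−L_i²
k_1 = 36.0000+36.0000−5.0000 = 67.0000
row 1: 12.0000x + 0.0000y = 48.0000  (k_2=19.0000)
row 2: 0.0000x + 12.0000y = 60.0000  (k_3=7.0000)
Cramer on rows 1–2 → x = 4.0000, y = 5.0000

(4.0000, 5.0000)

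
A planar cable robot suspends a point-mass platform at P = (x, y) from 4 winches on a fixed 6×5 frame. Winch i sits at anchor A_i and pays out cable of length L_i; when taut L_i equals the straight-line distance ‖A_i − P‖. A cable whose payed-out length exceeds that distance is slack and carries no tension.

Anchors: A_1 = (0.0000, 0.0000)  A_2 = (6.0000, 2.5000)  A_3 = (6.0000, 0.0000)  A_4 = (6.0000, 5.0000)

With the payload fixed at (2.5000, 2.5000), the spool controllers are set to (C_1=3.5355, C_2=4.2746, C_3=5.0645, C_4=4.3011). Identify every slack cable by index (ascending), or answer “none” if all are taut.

cable 1: √((-2.5000)²+(-2.5000)²)=3.5355, C_1=3.5355: taut
cable 2: √((3.5000)²+(0.0000)²)=3.5000, C_2=4.2746: slack
cable 3: √((3.5000)²+(-2.5000)²)=4.3012, C_3=5.0645: slack
cable 4: √((3.5000)²+(2.5000)²)=4.3012, C_4=4.3011: taut

2, 3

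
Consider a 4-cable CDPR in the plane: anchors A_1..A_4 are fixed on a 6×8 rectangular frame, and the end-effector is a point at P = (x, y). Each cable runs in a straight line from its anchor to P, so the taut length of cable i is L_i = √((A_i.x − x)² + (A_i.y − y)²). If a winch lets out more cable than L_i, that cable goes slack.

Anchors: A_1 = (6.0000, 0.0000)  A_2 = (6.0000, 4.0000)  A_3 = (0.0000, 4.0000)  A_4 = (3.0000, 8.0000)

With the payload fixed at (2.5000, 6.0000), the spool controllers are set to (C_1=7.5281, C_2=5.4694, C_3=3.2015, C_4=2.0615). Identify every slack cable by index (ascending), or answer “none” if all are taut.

1, 2

cable 1: √((3.5000)²+(-6.0000)²)=6.9462, C_1=7.5281: slack
cable 2: √((3.5000)²+(-2.0000)²)=4.0311, C_2=5.4694: slack
cable 3: √((-2.5000)²+(-2.0000)²)=3.2016, C_3=3.2015: taut
cable 4: √((0.5000)²+(2.0000)²)=2.0616, C_4=2.0615: taut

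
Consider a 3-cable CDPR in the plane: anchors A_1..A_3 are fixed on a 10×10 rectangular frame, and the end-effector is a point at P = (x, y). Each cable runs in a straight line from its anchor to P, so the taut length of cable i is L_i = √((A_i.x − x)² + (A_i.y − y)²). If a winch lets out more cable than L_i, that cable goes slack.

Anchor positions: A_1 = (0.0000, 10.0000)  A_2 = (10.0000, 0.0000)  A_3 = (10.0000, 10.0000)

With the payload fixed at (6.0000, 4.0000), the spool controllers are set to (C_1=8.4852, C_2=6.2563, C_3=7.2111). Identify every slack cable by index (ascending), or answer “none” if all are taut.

2

cable 1: L_1 = ‖A_1−P‖ = 8.4853;  C_1 = 8.4852 → taut
cable 2: L_2 = ‖A_2−P‖ = 5.6569;  C_2 = 6.2563 → slack
cable 3: L_3 = ‖A_3−P‖ = 7.2111;  C_3 = 7.2111 → taut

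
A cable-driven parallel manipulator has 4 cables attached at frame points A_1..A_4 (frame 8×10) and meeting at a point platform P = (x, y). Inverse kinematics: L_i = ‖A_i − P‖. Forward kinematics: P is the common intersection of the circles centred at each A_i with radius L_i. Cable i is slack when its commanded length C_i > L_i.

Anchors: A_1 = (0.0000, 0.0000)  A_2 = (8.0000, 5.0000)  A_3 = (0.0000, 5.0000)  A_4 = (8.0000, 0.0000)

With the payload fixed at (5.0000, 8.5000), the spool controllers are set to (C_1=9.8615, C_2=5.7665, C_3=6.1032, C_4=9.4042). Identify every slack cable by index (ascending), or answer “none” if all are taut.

2, 4

i=1: geometric 9.8615 vs commanded 9.8615 ⇒ taut
i=2: geometric 4.6098 vs commanded 5.7665 ⇒ slack
i=3: geometric 6.1033 vs commanded 6.1032 ⇒ taut
i=4: geometric 9.0139 vs commanded 9.4042 ⇒ slack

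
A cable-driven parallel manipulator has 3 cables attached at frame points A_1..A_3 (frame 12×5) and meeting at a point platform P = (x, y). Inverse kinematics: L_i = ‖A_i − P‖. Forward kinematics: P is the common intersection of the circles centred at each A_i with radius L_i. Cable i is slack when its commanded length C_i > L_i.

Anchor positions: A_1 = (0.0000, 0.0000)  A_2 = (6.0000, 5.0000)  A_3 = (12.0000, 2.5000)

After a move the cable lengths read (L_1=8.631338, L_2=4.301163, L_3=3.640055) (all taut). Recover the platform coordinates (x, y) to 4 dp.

circle eqns → linear via eq_j − eq_1; set q_j = A_j·A_j − L_j²
q_1 = 0.0000+0.0000−74.5000 = -74.5000
-12.0000·x − 10.0000·y = q_1−q_2 = -117.0000
-24.0000·x − 5.0000·y = q_1−q_3 = -211.5000
solve first two rows → x=8.5000, y=1.5000

(8.5000, 1.5000)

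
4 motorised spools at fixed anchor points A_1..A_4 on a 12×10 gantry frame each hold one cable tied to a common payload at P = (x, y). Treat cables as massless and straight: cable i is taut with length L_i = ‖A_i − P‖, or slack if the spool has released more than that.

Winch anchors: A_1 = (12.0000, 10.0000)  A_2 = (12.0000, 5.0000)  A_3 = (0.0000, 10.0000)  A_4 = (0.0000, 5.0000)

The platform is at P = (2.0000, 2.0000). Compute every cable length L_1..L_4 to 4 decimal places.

L_1 = √((12.0000−2.0000)² + (10.0000−2.0000)²) = 12.8062
L_2 = √((12.0000−2.0000)² + (5.0000−2.0000)²) = 10.4403
L_3 = √((0.0000−2.0000)² + (10.0000−2.0000)²) = 8.2462
L_4 = √((0.0000−2.0000)² + (5.0000−2.0000)²) = 3.6056

(12.8062, 10.4403, 8.2462, 3.6056)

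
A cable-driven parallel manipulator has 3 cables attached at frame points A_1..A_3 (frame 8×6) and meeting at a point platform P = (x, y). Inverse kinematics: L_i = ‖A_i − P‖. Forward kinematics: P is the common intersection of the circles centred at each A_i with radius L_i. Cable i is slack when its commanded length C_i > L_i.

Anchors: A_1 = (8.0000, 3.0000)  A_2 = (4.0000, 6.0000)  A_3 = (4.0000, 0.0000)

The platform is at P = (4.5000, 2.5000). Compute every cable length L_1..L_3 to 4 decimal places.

(3.5355, 3.5355, 2.5495)

L_1 = √((8.0000−4.5000)² + (3.0000−2.5000)²) = 3.5355
L_2 = √((4.0000−4.5000)² + (6.0000−2.5000)²) = 3.5355
L_3 = √((4.0000−4.5000)² + (0.0000−2.5000)²) = 2.5495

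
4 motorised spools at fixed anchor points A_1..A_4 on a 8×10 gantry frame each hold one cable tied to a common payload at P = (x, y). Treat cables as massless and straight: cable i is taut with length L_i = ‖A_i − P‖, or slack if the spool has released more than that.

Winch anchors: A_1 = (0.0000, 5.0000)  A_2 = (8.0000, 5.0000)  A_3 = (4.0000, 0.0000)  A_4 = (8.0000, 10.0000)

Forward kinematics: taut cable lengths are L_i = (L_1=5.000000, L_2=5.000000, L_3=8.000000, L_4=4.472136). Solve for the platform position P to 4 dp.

circle eqns → linear via eq_j − eq_1; set k_j = A_j·A_j − L_j²
k_1 = 0.0000+25.0000−25.0000 = 0.0000
-16.0000·x + 0.0000·y = k_1−k_2 = -64.0000
-8.0000·x + 10.0000·y = k_1−k_3 = 48.0000
-16.0000·x − 10.0000·y = k_1−k_4 = -144.0000
solve first two rows → x=4.0000, y=8.0000
check cable 4: ‖A_4−P‖² = 20.0000 ≈ L_4² = 20.0000 ✓

(4.0000, 8.0000)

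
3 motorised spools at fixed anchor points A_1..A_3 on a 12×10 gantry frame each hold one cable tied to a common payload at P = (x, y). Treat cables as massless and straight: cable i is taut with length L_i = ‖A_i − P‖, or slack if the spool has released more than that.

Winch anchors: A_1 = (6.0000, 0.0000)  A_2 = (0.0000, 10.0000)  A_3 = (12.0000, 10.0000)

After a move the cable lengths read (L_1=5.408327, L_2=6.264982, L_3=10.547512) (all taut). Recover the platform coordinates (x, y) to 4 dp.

(3.0000, 4.5000)

each cable: (A_i−P)·(A_i−P) = L_i²; let k_i = ‖A_i‖²−L_i²
k_1 = 36.0000+0.0000−29.2500 = 6.7500
row 1: 12.0000x − 20.0000y = -54.0000  (k_2=60.7500)
row 2: -12.0000x − 20.0000y = -126.0000  (k_3=132.7500)
Cramer on rows 1–2 → x = 3.0000, y = 4.5000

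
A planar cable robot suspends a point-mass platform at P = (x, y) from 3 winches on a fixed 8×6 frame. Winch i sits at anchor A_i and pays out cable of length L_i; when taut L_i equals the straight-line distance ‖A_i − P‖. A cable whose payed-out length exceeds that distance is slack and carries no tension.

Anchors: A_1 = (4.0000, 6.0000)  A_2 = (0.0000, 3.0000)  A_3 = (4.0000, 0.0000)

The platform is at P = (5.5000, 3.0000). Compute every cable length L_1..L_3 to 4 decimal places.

L_1 = √((4.0000−5.5000)² + (6.0000−3.0000)²) = 3.3541
L_2 = √((0.0000−5.5000)² + (3.0000−3.0000)²) = 5.5000
L_3 = √((4.0000−5.5000)² + (0.0000−3.0000)²) = 3.3541

(3.3541, 5.5000, 3.3541)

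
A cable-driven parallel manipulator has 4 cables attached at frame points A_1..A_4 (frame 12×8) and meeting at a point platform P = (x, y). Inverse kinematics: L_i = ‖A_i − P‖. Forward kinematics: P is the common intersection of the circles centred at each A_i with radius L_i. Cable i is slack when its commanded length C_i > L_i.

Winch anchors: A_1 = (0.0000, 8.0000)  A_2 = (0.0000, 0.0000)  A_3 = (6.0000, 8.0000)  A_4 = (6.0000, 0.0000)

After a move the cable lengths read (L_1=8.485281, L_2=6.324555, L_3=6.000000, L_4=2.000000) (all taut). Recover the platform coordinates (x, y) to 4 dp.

circle eqns → linear via eq_j − eq_1; set q_j = A_j·A_j − L_j²
q_1 = 0.0000+64.0000−72.0000 = -8.0000
0.0000·x + 16.0000·y = q_1−q_2 = 32.0000
-12.0000·x + 0.0000·y = q_1−q_3 = -72.0000
-12.0000·x + 16.0000·y = q_1−q_4 = -40.0000
solve first two rows → x=6.0000, y=2.0000
check cable 4: ‖A_4−P‖² = 4.0000 ≈ L_4² = 4.0000 ✓

(6.0000, 2.0000)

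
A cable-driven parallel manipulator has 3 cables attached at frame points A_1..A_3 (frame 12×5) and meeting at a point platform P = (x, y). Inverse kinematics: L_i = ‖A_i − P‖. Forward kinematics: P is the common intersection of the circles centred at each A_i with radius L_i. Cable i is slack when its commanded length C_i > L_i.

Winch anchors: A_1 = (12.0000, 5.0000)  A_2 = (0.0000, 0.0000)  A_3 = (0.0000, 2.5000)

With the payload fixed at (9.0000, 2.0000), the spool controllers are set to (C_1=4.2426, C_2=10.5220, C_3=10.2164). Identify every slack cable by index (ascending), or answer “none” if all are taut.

2, 3

i=1: geometric 4.2426 vs commanded 4.2426 ⇒ taut
i=2: geometric 9.2195 vs commanded 10.5220 ⇒ slack
i=3: geometric 9.0139 vs commanded 10.2164 ⇒ slack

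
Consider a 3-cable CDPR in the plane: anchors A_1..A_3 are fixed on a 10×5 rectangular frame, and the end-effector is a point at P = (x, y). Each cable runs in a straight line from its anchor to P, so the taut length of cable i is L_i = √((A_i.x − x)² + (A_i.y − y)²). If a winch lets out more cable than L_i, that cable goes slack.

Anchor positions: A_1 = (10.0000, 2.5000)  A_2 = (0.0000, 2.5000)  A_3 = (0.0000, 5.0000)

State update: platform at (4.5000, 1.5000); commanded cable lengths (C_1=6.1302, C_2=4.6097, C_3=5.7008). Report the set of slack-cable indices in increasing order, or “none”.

i=1: geometric 5.5902 vs commanded 6.1302 ⇒ slack
i=2: geometric 4.6098 vs commanded 4.6097 ⇒ taut
i=3: geometric 5.7009 vs commanded 5.7008 ⇒ taut

1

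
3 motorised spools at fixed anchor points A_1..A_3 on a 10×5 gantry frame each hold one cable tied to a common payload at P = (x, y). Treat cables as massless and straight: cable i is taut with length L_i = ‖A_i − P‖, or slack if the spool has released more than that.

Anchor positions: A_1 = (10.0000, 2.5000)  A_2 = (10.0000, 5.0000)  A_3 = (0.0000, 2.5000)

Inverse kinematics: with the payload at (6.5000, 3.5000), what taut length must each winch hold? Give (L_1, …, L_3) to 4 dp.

cable 1: Δx=3.5000, Δy=-1.0000; L_1 = √(Δx²+Δy²) = 3.6401
cable 2: Δx=3.5000, Δy=1.5000; L_2 = √(Δx²+Δy²) = 3.8079
cable 3: Δx=-6.5000, Δy=-1.0000; L_3 = √(Δx²+Δy²) = 6.5765

(3.6401, 3.8079, 6.5765)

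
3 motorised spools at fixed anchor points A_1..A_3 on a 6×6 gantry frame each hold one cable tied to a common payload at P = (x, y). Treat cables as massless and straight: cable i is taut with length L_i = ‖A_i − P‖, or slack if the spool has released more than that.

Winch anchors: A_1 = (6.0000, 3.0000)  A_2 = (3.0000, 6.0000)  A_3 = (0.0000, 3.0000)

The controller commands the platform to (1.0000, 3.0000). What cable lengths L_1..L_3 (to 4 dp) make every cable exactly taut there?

(5.0000, 3.6056, 1.0000)

cable 1: Δx=5.0000, Δy=0.0000; L_1 = √(Δx²+Δy²) = 5.0000
cable 2: Δx=2.0000, Δy=3.0000; L_2 = √(Δx²+Δy²) = 3.6056
cable 3: Δx=-1.0000, Δy=0.0000; L_3 = √(Δx²+Δy²) = 1.0000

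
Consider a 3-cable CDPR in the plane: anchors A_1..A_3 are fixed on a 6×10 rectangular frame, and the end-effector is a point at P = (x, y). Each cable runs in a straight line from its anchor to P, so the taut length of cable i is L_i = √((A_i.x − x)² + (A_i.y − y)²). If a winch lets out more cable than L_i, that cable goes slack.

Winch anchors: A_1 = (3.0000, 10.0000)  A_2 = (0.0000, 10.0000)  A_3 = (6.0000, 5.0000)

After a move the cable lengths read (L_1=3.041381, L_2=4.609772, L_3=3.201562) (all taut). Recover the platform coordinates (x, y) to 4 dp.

(3.5000, 7.0000)

circle eqns → linear via eq_j − eq_1; set c_j = A_j·A_j − L_j²
c_1 = 9.0000+100.0000−9.2500 = 99.7500
6.0000·x + 0.0000·y = c_1−c_2 = 21.0000
-6.0000·x + 10.0000·y = c_1−c_3 = 49.0000
solve first two rows → x=3.5000, y=7.0000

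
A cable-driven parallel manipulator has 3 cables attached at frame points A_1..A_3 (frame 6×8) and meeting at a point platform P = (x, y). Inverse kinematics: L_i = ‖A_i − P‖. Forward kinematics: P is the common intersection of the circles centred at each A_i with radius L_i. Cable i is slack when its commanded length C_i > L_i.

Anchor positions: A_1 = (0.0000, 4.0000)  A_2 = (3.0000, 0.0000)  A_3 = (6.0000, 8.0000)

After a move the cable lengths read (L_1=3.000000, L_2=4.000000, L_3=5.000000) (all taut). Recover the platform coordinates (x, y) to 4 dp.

(3.0000, 4.0000)

each cable: (A_i−P)·(A_i−P) = L_i²; let q_i = ‖A_i‖²−L_i²
q_1 = 0.0000+16.0000−9.0000 = 7.0000
row 1: -6.0000x + 8.0000y = 14.0000  (q_2=-7.0000)
row 2: -12.0000x − 8.0000y = -68.0000  (q_3=75.0000)
Cramer on rows 1–2 → x = 3.0000, y = 4.0000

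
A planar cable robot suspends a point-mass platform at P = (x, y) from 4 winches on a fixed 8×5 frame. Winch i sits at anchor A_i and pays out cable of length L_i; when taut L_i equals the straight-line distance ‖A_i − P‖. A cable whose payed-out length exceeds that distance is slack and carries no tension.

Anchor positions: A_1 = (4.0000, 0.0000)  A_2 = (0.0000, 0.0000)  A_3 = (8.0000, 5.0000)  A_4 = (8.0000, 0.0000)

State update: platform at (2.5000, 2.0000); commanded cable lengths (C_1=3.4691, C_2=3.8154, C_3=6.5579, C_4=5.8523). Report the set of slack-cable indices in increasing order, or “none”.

1, 2, 3

cable 1: √((1.5000)²+(-2.0000)²)=2.5000, C_1=3.4691: slack
cable 2: √((-2.5000)²+(-2.0000)²)=3.2016, C_2=3.8154: slack
cable 3: √((5.5000)²+(3.0000)²)=6.2650, C_3=6.5579: slack
cable 4: √((5.5000)²+(-2.0000)²)=5.8523, C_4=5.8523: taut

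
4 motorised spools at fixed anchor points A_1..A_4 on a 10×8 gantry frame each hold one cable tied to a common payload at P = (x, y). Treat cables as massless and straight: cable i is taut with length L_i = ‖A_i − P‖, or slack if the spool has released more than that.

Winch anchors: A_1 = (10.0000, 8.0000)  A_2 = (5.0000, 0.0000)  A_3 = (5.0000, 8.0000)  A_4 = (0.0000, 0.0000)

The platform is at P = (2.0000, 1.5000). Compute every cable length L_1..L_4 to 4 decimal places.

(10.3078, 3.3541, 7.1589, 2.5000)

cable 1: Δx=8.0000, Δy=6.5000; L_1 = √(Δx²+Δy²) = 10.3078
cable 2: Δx=3.0000, Δy=-1.5000; L_2 = √(Δx²+Δy²) = 3.3541
cable 3: Δx=3.0000, Δy=6.5000; L_3 = √(Δx²+Δy²) = 7.1589
cable 4: Δx=-2.0000, Δy=-1.5000; L_4 = √(Δx²+Δy²) = 2.5000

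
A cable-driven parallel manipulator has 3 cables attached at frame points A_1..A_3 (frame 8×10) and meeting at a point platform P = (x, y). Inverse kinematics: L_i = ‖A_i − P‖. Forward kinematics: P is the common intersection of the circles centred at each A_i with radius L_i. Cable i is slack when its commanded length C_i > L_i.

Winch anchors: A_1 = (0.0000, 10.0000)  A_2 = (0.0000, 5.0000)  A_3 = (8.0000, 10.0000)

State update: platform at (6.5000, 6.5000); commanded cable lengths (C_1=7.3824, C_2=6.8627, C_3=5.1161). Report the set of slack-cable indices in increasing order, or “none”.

2, 3

i=1: geometric 7.3824 vs commanded 7.3824 ⇒ taut
i=2: geometric 6.6708 vs commanded 6.8627 ⇒ slack
i=3: geometric 3.8079 vs commanded 5.1161 ⇒ slack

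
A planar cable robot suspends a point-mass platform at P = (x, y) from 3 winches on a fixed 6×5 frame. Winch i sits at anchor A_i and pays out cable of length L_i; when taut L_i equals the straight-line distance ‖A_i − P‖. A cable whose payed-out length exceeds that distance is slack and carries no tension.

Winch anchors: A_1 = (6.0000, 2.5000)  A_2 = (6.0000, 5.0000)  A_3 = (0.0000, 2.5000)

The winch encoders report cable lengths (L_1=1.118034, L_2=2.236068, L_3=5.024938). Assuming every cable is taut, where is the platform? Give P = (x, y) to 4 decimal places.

expand ‖A_i−P‖²=L_i² and subtract eq 1 (c_i ≔ ‖A_i‖²−L_i²)
c_1 = 36.0000+6.2500−1.2500 = 41.0000
eq1−eq2 → [0.0000  -5.0000]·P = -15.0000
eq1−eq3 → [12.0000  0.0000]·P = 60.0000
2×2 solve → P = (5.0000, 3.0000)

(5.0000, 3.0000)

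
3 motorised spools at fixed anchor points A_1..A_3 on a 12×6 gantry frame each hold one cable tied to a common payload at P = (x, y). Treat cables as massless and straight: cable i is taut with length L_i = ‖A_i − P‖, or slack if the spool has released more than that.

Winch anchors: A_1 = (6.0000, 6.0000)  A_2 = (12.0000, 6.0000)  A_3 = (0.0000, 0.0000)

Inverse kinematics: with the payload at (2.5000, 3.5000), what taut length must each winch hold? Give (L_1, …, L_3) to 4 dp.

(4.3012, 9.8234, 4.3012)

L_1: Δ = A_1−P = (3.5000, 2.5000) → ‖Δ‖ = √18.5000 = 4.3012
L_2: Δ = A_2−P = (9.5000, 2.5000) → ‖Δ‖ = √96.5000 = 9.8234
L_3: Δ = A_3−P = (-2.5000, -3.5000) → ‖Δ‖ = √18.5000 = 4.3012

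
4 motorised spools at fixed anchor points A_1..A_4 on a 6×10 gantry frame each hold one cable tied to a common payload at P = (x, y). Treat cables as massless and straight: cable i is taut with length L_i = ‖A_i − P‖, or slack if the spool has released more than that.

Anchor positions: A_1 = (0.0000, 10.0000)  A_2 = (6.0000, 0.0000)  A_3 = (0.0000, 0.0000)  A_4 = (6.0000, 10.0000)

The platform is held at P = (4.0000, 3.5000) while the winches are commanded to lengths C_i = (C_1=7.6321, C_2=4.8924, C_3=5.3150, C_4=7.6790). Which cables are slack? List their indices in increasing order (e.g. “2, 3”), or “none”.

i=1: geometric 7.6322 vs commanded 7.6321 ⇒ taut
i=2: geometric 4.0311 vs commanded 4.8924 ⇒ slack
i=3: geometric 5.3151 vs commanded 5.3150 ⇒ taut
i=4: geometric 6.8007 vs commanded 7.6790 ⇒ slack

2, 4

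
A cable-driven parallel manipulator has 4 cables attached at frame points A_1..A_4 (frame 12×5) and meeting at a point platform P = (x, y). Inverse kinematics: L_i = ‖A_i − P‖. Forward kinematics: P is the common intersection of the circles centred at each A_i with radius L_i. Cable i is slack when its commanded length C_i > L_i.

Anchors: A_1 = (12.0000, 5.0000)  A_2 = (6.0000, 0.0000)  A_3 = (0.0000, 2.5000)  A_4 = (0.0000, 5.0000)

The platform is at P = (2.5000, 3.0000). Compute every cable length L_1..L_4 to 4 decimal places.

L_1 = √((12.0000−2.5000)² + (5.0000−3.0000)²) = 9.7082
L_2 = √((6.0000−2.5000)² + (0.0000−3.0000)²) = 4.6098
L_3 = √((0.0000−2.5000)² + (2.5000−3.0000)²) = 2.5495
L_4 = √((0.0000−2.5000)² + (5.0000−3.0000)²) = 3.2016

(9.7082, 4.6098, 2.5495, 3.2016)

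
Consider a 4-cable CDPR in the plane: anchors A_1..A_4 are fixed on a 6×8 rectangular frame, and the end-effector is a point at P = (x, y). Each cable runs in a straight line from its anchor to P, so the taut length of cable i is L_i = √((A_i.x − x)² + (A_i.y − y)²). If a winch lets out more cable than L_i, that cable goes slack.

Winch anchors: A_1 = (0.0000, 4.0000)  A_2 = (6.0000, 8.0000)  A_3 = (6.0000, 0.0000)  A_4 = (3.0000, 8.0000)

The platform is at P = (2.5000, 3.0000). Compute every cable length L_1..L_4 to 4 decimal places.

(2.6926, 6.1033, 4.6098, 5.0249)

cable 1: Δx=-2.5000, Δy=1.0000; L_1 = √(Δx²+Δy²) = 2.6926
cable 2: Δx=3.5000, Δy=5.0000; L_2 = √(Δx²+Δy²) = 6.1033
cable 3: Δx=3.5000, Δy=-3.0000; L_3 = √(Δx²+Δy²) = 4.6098
cable 4: Δx=0.5000, Δy=5.0000; L_4 = √(Δx²+Δy²) = 5.0249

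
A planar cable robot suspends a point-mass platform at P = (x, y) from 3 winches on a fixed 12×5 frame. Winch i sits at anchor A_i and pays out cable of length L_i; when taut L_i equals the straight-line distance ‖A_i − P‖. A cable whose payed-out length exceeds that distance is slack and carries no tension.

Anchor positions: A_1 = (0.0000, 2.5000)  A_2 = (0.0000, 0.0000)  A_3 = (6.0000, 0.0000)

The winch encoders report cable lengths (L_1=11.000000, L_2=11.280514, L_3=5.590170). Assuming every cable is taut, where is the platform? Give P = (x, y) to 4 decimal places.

(11.0000, 2.5000)

expand ‖A_i−P‖²=L_i² and subtract eq 1 (k_i ≔ ‖A_i‖²−L_i²)
k_1 = 0.0000+6.2500−121.0000 = -114.7500
eq1−eq2 → [0.0000  5.0000]·P = 12.5000
eq1−eq3 → [-12.0000  5.0000]·P = -119.5000
2×2 solve → P = (11.0000, 2.5000)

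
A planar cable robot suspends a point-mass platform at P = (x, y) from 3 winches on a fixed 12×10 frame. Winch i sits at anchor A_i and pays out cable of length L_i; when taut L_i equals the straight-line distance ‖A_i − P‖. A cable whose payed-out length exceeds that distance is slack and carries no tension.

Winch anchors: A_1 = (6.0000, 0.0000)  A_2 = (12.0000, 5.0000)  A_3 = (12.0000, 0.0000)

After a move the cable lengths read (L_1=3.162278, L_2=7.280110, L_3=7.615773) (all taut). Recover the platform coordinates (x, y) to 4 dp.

(5.0000, 3.0000)

each cable: (A_i−P)·(A_i−P) = L_i²; let q_i = ‖A_i‖²−L_i²
q_1 = 36.0000+0.0000−10.0000 = 26.0000
row 1: -12.0000x − 10.0000y = -90.0000  (q_2=116.0000)
row 2: -12.0000x + 0.0000y = -60.0000  (q_3=86.0000)
Cramer on rows 1–2 → x = 5.0000, y = 3.0000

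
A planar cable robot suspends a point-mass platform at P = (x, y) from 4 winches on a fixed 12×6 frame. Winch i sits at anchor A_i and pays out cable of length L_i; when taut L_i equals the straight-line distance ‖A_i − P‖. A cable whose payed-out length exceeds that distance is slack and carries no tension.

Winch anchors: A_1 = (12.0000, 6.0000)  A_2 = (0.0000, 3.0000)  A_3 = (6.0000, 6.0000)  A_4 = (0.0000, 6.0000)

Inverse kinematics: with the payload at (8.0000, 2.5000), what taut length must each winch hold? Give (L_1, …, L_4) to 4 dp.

cable 1: Δx=4.0000, Δy=3.5000; L_1 = √(Δx²+Δy²) = 5.3151
cable 2: Δx=-8.0000, Δy=0.5000; L_2 = √(Δx²+Δy²) = 8.0156
cable 3: Δx=-2.0000, Δy=3.5000; L_3 = √(Δx²+Δy²) = 4.0311
cable 4: Δx=-8.0000, Δy=3.5000; L_4 = √(Δx²+Δy²) = 8.7321

(5.3151, 8.0156, 4.0311, 8.7321)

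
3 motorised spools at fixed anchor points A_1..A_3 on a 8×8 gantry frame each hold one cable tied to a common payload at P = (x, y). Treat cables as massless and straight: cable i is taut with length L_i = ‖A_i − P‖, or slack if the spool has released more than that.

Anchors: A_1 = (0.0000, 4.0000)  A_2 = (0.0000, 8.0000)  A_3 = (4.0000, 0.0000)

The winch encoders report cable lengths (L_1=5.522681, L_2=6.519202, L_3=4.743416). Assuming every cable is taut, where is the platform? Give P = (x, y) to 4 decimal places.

expand ‖A_i−P‖²=L_i² and subtract eq 1 (q_i ≔ ‖A_i‖²−L_i²)
q_1 = 0.0000+16.0000−30.5000 = -14.5000
eq1−eq2 → [0.0000  -8.0000]·P = -36.0000
eq1−eq3 → [-8.0000  8.0000]·P = -8.0000
2×2 solve → P = (5.5000, 4.5000)

(5.5000, 4.5000)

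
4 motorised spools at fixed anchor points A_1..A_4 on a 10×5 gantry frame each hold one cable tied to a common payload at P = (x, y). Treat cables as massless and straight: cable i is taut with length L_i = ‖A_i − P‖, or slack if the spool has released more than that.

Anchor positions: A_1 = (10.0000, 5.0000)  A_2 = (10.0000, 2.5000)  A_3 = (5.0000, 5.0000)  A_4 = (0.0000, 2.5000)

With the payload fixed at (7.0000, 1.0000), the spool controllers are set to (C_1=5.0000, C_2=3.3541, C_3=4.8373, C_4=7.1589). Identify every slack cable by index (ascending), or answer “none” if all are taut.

3

cable 1: √((3.0000)²+(4.0000)²)=5.0000, C_1=5.0000: taut
cable 2: √((3.0000)²+(1.5000)²)=3.3541, C_2=3.3541: taut
cable 3: √((-2.0000)²+(4.0000)²)=4.4721, C_3=4.8373: slack
cable 4: √((-7.0000)²+(1.5000)²)=7.1589, C_4=7.1589: taut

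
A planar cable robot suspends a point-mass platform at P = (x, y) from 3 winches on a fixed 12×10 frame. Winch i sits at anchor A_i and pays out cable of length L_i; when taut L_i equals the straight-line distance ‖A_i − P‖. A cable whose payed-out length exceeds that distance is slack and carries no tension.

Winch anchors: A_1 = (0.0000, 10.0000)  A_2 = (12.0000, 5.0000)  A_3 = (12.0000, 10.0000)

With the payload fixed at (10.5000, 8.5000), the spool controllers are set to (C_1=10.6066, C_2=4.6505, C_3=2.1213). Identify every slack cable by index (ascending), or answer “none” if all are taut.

2

cable 1: L_1 = ‖A_1−P‖ = 10.6066;  C_1 = 10.6066 → taut
cable 2: L_2 = ‖A_2−P‖ = 3.8079;  C_2 = 4.6505 → slack
cable 3: L_3 = ‖A_3−P‖ = 2.1213;  C_3 = 2.1213 → taut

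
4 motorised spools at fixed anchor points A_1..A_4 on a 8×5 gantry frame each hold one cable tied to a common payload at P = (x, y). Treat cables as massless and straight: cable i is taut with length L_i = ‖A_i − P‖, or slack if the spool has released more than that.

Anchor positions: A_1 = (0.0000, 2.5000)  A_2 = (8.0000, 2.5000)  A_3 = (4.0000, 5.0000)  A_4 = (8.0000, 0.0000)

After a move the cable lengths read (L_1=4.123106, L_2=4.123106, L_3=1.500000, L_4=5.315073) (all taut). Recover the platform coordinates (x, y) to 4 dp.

(4.0000, 3.5000)

expand ‖A_i−P‖²=L_i² and subtract eq 1 (k_i ≔ ‖A_i‖²−L_i²)
k_1 = 0.0000+6.2500−17.0000 = -10.7500
eq1−eq2 → [-16.0000  0.0000]·P = -64.0000
eq1−eq3 → [-8.0000  -5.0000]·P = -49.5000
eq1−eq4 → [-16.0000  5.0000]·P = -46.5000
2×2 solve → P = (4.0000, 3.5000)
check cable 4: ‖A_4−P‖² = 28.2500 ≈ L_4² = 28.2500 ✓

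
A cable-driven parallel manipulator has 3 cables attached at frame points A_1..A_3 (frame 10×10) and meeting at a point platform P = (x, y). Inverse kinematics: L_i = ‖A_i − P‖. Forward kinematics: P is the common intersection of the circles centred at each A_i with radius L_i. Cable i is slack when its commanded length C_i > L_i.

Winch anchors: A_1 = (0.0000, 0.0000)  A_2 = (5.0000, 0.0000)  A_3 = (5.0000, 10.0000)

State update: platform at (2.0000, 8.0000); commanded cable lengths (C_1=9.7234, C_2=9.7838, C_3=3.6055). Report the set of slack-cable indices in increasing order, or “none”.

1, 2

i=1: geometric 8.2462 vs commanded 9.7234 ⇒ slack
i=2: geometric 8.5440 vs commanded 9.7838 ⇒ slack
i=3: geometric 3.6056 vs commanded 3.6055 ⇒ taut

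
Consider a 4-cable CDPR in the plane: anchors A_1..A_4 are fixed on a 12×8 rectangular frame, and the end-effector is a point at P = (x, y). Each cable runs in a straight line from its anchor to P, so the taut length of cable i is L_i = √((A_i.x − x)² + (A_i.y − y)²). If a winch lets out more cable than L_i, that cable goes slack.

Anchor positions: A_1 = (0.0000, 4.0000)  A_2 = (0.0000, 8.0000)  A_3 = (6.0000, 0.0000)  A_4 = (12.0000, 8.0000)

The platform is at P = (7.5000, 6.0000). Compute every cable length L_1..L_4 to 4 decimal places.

(7.7621, 7.7621, 6.1847, 4.9244)

cable 1: Δx=-7.5000, Δy=-2.0000; L_1 = √(Δx²+Δy²) = 7.7621
cable 2: Δx=-7.5000, Δy=2.0000; L_2 = √(Δx²+Δy²) = 7.7621
cable 3: Δx=-1.5000, Δy=-6.0000; L_3 = √(Δx²+Δy²) = 6.1847
cable 4: Δx=4.5000, Δy=2.0000; L_4 = √(Δx²+Δy²) = 4.9244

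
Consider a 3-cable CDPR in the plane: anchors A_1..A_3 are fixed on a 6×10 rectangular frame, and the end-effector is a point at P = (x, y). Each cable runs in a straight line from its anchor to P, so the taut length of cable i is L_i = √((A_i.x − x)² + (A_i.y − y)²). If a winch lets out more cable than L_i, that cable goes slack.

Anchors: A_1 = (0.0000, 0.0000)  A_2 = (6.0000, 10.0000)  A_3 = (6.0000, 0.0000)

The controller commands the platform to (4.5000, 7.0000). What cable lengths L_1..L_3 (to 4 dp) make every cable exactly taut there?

(8.3217, 3.3541, 7.1589)

L_1: Δ = A_1−P = (-4.5000, -7.0000) → ‖Δ‖ = √69.2500 = 8.3217
L_2: Δ = A_2−P = (1.5000, 3.0000) → ‖Δ‖ = √11.2500 = 3.3541
L_3: Δ = A_3−P = (1.5000, -7.0000) → ‖Δ‖ = √51.2500 = 7.1589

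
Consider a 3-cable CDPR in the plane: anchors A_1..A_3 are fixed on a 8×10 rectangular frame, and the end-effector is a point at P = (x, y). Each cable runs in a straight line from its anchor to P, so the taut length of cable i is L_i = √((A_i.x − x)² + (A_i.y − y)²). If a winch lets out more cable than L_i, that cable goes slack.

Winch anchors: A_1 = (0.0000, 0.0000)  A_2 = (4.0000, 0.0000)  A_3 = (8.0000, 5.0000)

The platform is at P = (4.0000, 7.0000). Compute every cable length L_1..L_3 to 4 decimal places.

(8.0623, 7.0000, 4.4721)

L_1: Δ = A_1−P = (-4.0000, -7.0000) → ‖Δ‖ = √65.0000 = 8.0623
L_2: Δ = A_2−P = (0.0000, -7.0000) → ‖Δ‖ = √49.0000 = 7.0000
L_3: Δ = A_3−P = (4.0000, -2.0000) → ‖Δ‖ = √20.0000 = 4.4721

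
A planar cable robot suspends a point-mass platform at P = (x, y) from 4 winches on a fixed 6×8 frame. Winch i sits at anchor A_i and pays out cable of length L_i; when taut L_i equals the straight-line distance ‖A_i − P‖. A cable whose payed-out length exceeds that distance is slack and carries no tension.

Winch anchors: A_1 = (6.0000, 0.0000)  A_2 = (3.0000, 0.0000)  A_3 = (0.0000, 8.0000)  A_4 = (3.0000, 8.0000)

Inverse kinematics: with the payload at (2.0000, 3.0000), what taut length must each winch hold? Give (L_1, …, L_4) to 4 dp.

L_1: Δ = A_1−P = (4.0000, -3.0000) → ‖Δ‖ = √25.0000 = 5.0000
L_2: Δ = A_2−P = (1.0000, -3.0000) → ‖Δ‖ = √10.0000 = 3.1623
L_3: Δ = A_3−P = (-2.0000, 5.0000) → ‖Δ‖ = √29.0000 = 5.3852
L_4: Δ = A_4−P = (1.0000, 5.0000) → ‖Δ‖ = √26.0000 = 5.0990

(5.0000, 3.1623, 5.3852, 5.0990)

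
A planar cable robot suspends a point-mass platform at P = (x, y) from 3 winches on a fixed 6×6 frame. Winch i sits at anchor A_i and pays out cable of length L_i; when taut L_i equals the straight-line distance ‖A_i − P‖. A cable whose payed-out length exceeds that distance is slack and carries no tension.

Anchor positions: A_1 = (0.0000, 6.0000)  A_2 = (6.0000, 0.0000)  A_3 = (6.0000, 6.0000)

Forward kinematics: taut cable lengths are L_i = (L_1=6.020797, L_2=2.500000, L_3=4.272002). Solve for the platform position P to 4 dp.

each cable: (A_i−P)·(A_i−P) = L_i²; let k_i = ‖A_i‖²−L_i²
k_1 = 0.0000+36.0000−36.2500 = -0.2500
row 1: -12.0000x + 12.0000y = -30.0000  (k_2=29.7500)
row 2: -12.0000x + 0.0000y = -54.0000  (k_3=53.7500)
Cramer on rows 1–2 → x = 4.5000, y = 2.0000

(4.5000, 2.0000)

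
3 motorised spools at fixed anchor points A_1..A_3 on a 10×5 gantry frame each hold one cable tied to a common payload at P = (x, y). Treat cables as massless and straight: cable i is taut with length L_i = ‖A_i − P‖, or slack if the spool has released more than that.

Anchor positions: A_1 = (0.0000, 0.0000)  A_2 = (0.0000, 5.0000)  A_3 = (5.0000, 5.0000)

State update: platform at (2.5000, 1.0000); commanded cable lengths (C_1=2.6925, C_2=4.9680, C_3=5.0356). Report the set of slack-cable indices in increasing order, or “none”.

cable 1: L_1 = ‖A_1−P‖ = 2.6926;  C_1 = 2.6925 → taut
cable 2: L_2 = ‖A_2−P‖ = 4.7170;  C_2 = 4.9680 → slack
cable 3: L_3 = ‖A_3−P‖ = 4.7170;  C_3 = 5.0356 → slack

2, 3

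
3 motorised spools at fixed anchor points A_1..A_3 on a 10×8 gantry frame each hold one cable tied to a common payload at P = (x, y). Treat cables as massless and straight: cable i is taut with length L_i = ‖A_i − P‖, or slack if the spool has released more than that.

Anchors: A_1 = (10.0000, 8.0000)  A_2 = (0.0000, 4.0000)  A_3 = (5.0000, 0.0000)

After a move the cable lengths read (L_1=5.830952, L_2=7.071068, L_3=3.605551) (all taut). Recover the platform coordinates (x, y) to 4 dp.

expand ‖A_i−P‖²=L_i² and subtract eq 1 (c_i ≔ ‖A_i‖²−L_i²)
c_1 = 100.0000+64.0000−34.0000 = 130.0000
eq1−eq2 → [20.0000  8.0000]·P = 164.0000
eq1−eq3 → [10.0000  16.0000]·P = 118.0000
2×2 solve → P = (7.0000, 3.0000)

(7.0000, 3.0000)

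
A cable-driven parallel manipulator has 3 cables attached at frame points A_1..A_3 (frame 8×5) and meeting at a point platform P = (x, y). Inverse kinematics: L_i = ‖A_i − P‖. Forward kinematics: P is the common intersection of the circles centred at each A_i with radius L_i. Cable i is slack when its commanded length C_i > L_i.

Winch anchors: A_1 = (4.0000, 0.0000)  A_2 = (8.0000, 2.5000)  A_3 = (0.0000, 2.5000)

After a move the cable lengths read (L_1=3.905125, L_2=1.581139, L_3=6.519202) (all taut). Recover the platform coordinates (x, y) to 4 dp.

(6.5000, 3.0000)

circle eqns → linear via eq_j − eq_1; set k_j = A_j·A_j − L_j²
k_1 = 16.0000+0.0000−15.2500 = 0.7500
-8.0000·x − 5.0000·y = k_1−k_2 = -67.0000
8.0000·x − 5.0000·y = k_1−k_3 = 37.0000
solve first two rows → x=6.5000, y=3.0000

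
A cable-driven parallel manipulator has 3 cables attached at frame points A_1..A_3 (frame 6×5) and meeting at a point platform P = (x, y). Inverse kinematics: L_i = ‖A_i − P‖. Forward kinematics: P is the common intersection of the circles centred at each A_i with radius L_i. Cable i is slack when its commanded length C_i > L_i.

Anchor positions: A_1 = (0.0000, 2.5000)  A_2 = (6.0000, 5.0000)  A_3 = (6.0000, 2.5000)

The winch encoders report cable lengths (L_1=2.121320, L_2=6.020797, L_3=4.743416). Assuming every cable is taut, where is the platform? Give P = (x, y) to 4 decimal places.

each cable: (A_i−P)·(A_i−P) = L_i²; let q_i = ‖A_i‖²−L_i²
q_1 = 0.0000+6.2500−4.5000 = 1.7500
row 1: -12.0000x − 5.0000y = -23.0000  (q_2=24.7500)
row 2: -12.0000x + 0.0000y = -18.0000  (q_3=19.7500)
Cramer on rows 1–2 → x = 1.5000, y = 1.0000

(1.5000, 1.0000)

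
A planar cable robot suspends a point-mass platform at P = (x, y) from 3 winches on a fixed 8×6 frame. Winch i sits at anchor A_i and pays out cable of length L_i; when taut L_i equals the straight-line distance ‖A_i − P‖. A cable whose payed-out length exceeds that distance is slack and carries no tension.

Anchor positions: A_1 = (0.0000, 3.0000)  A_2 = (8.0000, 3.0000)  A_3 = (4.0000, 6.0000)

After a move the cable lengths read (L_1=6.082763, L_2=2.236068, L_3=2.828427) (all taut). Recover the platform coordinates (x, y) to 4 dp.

(6.0000, 4.0000)

expand ‖A_i−P‖²=L_i² and subtract eq 1 (c_i ≔ ‖A_i‖²−L_i²)
c_1 = 0.0000+9.0000−37.0000 = -28.0000
eq1−eq2 → [-16.0000  0.0000]·P = -96.0000
eq1−eq3 → [-8.0000  -6.0000]·P = -72.0000
2×2 solve → P = (6.0000, 4.0000)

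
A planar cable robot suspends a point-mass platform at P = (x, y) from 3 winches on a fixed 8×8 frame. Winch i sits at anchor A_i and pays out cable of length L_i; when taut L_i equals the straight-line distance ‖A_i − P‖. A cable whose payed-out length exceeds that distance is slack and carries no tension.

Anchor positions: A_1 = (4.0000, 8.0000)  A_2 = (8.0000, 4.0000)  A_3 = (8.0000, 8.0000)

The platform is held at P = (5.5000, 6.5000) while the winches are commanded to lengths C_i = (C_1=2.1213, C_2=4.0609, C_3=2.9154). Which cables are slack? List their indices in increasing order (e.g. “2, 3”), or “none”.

i=1: geometric 2.1213 vs commanded 2.1213 ⇒ taut
i=2: geometric 3.5355 vs commanded 4.0609 ⇒ slack
i=3: geometric 2.9155 vs commanded 2.9154 ⇒ taut

2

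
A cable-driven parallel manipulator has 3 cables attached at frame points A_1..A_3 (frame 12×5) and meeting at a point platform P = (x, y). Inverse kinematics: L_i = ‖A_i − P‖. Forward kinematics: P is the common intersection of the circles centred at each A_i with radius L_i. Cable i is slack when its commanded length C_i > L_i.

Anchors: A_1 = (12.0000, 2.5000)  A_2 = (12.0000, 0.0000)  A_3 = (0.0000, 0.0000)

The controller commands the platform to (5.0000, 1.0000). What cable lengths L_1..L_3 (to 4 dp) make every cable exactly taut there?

L_1 = √((12.0000−5.0000)² + (2.5000−1.0000)²) = 7.1589
L_2 = √((12.0000−5.0000)² + (0.0000−1.0000)²) = 7.0711
L_3 = √((0.0000−5.0000)² + (0.0000−1.0000)²) = 5.0990

(7.1589, 7.0711, 5.0990)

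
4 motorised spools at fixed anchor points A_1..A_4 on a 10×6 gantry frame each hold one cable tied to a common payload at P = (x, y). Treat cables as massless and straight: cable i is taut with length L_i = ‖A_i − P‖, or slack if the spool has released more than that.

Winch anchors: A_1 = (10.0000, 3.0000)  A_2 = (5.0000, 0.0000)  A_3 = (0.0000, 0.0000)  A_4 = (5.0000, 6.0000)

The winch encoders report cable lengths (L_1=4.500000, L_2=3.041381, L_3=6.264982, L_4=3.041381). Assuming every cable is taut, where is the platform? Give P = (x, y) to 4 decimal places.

(5.5000, 3.0000)

circle eqns → linear via eq_j − eq_1; set q_j = A_j·A_j − L_j²
q_1 = 100.0000+9.0000−20.2500 = 88.7500
10.0000·x + 6.0000·y = q_1−q_2 = 73.0000
20.0000·x + 6.0000·y = q_1−q_3 = 128.0000
10.0000·x − 6.0000·y = q_1−q_4 = 37.0000
solve first two rows → x=5.5000, y=3.0000
check cable 4: ‖A_4−P‖² = 9.2500 ≈ L_4² = 9.2500 ✓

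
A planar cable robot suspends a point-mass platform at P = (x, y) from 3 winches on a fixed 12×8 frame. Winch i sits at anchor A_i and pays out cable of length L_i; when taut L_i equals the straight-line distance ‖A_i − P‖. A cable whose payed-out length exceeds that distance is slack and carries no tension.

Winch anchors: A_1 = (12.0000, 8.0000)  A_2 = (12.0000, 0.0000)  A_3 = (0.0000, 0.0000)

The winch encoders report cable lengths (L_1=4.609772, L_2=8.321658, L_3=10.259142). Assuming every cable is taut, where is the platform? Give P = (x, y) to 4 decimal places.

circle eqns → linear via eq_j − eq_1; set k_j = A_j·A_j − L_j²
k_1 = 144.0000+64.0000−21.2500 = 186.7500
0.0000·x + 16.0000·y = k_1−k_2 = 112.0000
24.0000·x + 16.0000·y = k_1−k_3 = 292.0000
solve first two rows → x=7.5000, y=7.0000

(7.5000, 7.0000)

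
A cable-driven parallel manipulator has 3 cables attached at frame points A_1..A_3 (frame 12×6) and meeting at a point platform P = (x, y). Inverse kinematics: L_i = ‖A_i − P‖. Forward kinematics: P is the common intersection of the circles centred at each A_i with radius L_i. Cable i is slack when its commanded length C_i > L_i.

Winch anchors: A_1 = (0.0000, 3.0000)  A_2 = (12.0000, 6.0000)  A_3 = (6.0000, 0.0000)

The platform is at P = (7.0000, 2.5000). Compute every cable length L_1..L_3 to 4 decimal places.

L_1: Δ = A_1−P = (-7.0000, 0.5000) → ‖Δ‖ = √49.2500 = 7.0178
L_2: Δ = A_2−P = (5.0000, 3.5000) → ‖Δ‖ = √37.2500 = 6.1033
L_3: Δ = A_3−P = (-1.0000, -2.5000) → ‖Δ‖ = √7.2500 = 2.6926

(7.0178, 6.1033, 2.6926)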